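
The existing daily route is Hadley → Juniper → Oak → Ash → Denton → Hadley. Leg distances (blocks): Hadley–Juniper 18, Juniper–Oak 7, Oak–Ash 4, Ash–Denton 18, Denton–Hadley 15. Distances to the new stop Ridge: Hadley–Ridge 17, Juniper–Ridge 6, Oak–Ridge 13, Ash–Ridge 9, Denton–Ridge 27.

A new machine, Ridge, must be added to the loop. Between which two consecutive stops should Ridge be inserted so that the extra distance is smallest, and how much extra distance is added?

Insertion cost between consecutive stops i–j is d(i,Ridge) + d(Ridge,j) − d(i,j):
  between Hadley and Juniper: 17 + 6 − 18 = 5
  between Juniper and Oak: 6 + 13 − 7 = 12
  between Oak and Ash: 13 + 9 − 4 = 18
  between Ash and Denton: 9 + 27 − 18 = 18
  between Denton and Hadley: 27 + 17 − 15 = 29
Cheapest insertion is between Hadley and Juniper, adding 5.
New total = 62 + 5 = 67.

+5 blocks — insert Ridge between Hadley and Juniper.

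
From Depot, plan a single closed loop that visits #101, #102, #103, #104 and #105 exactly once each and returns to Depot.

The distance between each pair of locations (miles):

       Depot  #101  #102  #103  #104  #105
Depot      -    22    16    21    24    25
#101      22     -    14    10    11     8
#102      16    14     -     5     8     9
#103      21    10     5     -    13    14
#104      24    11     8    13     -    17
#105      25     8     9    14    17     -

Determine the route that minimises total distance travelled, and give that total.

With 5 stops there are 5!/2 = 60 distinct round trips (a route and its reverse cost the same).
Depot-#101-#102-#103-#104-#105-Depot: 22+14+5+13+17+25 = 96
Depot-#101-#102-#103-#105-#104-Depot: 22+14+5+14+17+24 = 96
Depot-#101-#102-#104-#103-#105-Depot: 22+14+8+13+14+25 = 96
Depot-#101-#102-#104-#105-#103-Depot: 22+14+8+17+14+21 = 96
Depot-#101-#102-#105-#103-#104-Depot: 22+14+9+14+13+24 = 96
Depot-#101-#102-#105-#104-#103-Depot: 22+14+9+17+13+21 = 96
Depot-#101-#103-#102-#104-#105-Depot: 22+10+5+8+17+25 = 87
Depot-#101-#103-#102-#105-#104-Depot: 22+10+5+9+17+24 = 87
Depot-#101-#103-#104-#102-#105-Depot: 22+10+13+8+9+25 = 87
Depot-#101-#103-#104-#105-#102-Depot: 22+10+13+17+9+16 = 87
Depot-#101-#103-#105-#102-#104-Depot: 22+10+14+9+8+24 = 87
Depot-#101-#103-#105-#104-#102-Depot: 22+10+14+17+8+16 = 87
Depot-#101-#104-#102-#103-#105-Depot: 22+11+8+5+14+25 = 85
Depot-#101-#104-#102-#105-#103-Depot: 22+11+8+9+14+21 = 85
… (46 more)
Depot-#102-#103-#104-#101-#105-Depot: 16+5+13+11+8+25 = 78  ← best
The minimum is 78.
One optimal route: Depot → #102 → #103 → #104 → #101 → #105 → Depot (or its reverse).

Minimum total distance: 78 miles.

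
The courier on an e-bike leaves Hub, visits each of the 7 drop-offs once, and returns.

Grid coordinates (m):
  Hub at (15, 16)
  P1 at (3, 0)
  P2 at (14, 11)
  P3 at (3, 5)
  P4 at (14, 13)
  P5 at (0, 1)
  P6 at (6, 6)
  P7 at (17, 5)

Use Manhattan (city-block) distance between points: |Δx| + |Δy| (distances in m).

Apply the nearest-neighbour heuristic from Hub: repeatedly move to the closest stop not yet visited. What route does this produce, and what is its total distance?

Hub → [P4:4 / P2:6 / P7:13 / P6:19 / P3:23 / P1:28 / P5:30] → P4 (4)
P4 → [P2:2 / P7:11 / P6:15 / P3:19 / P1:24 / P5:26] → P2 (2)
P2 → [P7:9 / P6:13 / P3:17 / P1:22 / P5:24] → P7 (9)
P7 → [P6:12 / P3:14 / P1:19 / P5:21] → P6 (12)
P6 → [P3:4 / P1:9 / P5:11] → P3 (4)
P3 → [P1:5 / P5:7] → P1 (5)
P1 → [P5:4] → P5 (4)
Return P5→Hub: 30.
Total = 4 + 2 + 9 + 12 + 4 + 5 + 4 + 30 = 70.

Nearest-neighbour total = 70 m; route Hub → P4 → P2 → P7 → P6 → P3 → P1 → P5 → Hub.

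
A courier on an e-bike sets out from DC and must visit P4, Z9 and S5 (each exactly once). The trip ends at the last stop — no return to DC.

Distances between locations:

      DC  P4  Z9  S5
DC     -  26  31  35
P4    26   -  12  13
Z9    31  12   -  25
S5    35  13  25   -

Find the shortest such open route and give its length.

There are 3! = 6 possible orderings.
DC→P4→Z9→S5: 26+12+25 = 63
DC→P4→S5→Z9: 26+13+25 = 64
DC→Z9→P4→S5: 31+12+13 = 56
DC→Z9→S5→P4: 31+25+13 = 69
DC→S5→P4→Z9: 35+13+12 = 60
DC→S5→Z9→P4: 35+25+12 = 72
The minimum is 56.
One shortest path: DC → Z9 → P4 → S5.

Minimum one-way distance = 56.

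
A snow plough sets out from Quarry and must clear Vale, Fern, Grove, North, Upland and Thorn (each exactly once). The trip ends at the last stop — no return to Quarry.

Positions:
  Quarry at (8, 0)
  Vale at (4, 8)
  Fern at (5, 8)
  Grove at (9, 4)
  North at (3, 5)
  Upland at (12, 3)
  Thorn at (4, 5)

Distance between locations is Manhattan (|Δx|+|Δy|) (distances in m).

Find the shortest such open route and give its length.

Minimum one-way distance = 23 m.

There are 6! = 720 possible orderings.
Quarry - Vale - Fern - Grove - North - Upland - Thorn: 12+1+8+7+11+10 = 49
Quarry - Vale - Fern - Grove - North - Thorn - Upland: 12+1+8+7+1+10 = 39
Quarry - Vale - Fern - Grove - Upland - North - Thorn: 12+1+8+4+11+1 = 37
Quarry - Vale - Fern - Grove - Upland - Thorn - North: 12+1+8+4+10+1 = 36
Quarry - Vale - Fern - Grove - Thorn - North - Upland: 12+1+8+6+1+11 = 39
Quarry - Vale - Fern - Grove - Thorn - Upland - North: 12+1+8+6+10+11 = 48
Quarry - Vale - Fern - North - Grove - Upland - Thorn: 12+1+5+7+4+10 = 39
Quarry - Vale - Fern - North - Grove - Thorn - Upland: 12+1+5+7+6+10 = 41
… (712 more)
Quarry - Upland - Grove - North - Thorn - Vale - Fern: 7+4+7+1+3+1 = 23  ← best
The minimum is 23.
One shortest path: Quarry → Upland → Grove → North → Thorn → Vale → Fern.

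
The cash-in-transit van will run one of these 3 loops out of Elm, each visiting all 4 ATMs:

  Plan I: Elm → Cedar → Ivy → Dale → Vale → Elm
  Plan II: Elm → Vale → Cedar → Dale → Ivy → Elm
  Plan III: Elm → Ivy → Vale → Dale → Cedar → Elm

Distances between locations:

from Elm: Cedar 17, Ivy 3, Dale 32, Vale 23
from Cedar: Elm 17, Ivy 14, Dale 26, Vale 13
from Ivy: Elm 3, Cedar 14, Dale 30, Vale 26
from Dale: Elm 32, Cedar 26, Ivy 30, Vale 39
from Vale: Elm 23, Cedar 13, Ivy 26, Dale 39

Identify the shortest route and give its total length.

Plan I: 17 + 14 + 30 + 39 + 23 = 123
Plan II: 23 + 13 + 26 + 30 + 3 = 95
Plan III: 3 + 26 + 39 + 26 + 17 = 111

95 — Plan II is the shortest.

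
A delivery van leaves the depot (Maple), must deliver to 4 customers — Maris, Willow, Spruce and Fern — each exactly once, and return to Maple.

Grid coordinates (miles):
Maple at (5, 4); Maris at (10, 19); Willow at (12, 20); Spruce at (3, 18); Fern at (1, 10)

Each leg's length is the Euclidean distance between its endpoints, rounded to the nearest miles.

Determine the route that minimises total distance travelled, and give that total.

Maple → Maris → Willow → Spruce → Fern → Maple: 16+2+9+8+7 = 42
Maple → Maris → Willow → Fern → Spruce → Maple: 16+2+15+8+14 = 55
Maple → Maris → Spruce → Willow → Fern → Maple: 16+7+9+15+7 = 54
Maple → Maris → Spruce → Fern → Willow → Maple: 16+7+8+15+17 = 63
Maple → Maris → Fern → Willow → Spruce → Maple: 16+13+15+9+14 = 67
Maple → Maris → Fern → Spruce → Willow → Maple: 16+13+8+9+17 = 63
Maple → Willow → Maris → Spruce → Fern → Maple: 17+2+7+8+7 = 41
Maple → Willow → Maris → Fern → Spruce → Maple: 17+2+13+8+14 = 54
Maple → Willow → Spruce → Maris → Fern → Maple: 17+9+7+13+7 = 53
Maple → Willow → Fern → Maris → Spruce → Maple: 17+15+13+7+14 = 66
Maple → Spruce → Maris → Willow → Fern → Maple: 14+7+2+15+7 = 45
Maple → Spruce → Willow → Maris → Fern → Maple: 14+9+2+13+7 = 45
The minimum is 41.
One optimal route: Maple → Willow → Maris → Spruce → Fern → Maple (or its reverse).

Shortest round trip = 41 miles.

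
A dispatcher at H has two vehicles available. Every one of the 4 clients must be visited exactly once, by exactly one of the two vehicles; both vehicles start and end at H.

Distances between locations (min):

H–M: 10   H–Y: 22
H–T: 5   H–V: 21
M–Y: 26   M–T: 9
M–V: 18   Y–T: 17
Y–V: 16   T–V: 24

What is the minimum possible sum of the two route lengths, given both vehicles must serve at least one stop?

Check every non-empty split of the stops between the two vehicles; for each half take its own optimal tour:
  {M} + {Y, T, V}: 20 + 59 = 79
  {Y} + {M, T, V}: 44 + 53 = 97
  {M, Y} + {T, V}: 58 + 50 = 108
  {T} + {M, Y, V}: 10 + 66 = 76
  {M, T} + {Y, V}: 24 + 59 = 83
  {Y, T} + {M, V}: 44 + 49 = 93
  … (7 splits in total)
Best: vehicle 1 H → T → H = 10; vehicle 2 H → M → V → Y → H = 66; combined 76.

Minimum combined distance: 76 min.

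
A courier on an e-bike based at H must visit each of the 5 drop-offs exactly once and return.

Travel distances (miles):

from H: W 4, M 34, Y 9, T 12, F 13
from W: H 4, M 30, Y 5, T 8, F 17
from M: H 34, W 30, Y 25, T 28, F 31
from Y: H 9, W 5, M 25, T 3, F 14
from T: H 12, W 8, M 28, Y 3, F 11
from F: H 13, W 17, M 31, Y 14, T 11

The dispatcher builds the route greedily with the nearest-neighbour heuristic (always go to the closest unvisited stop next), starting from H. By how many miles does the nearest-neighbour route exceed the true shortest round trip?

From H: W=4, Y=9, T=12, F=13, M=34 → choose W (4).
From W: Y=5, T=8, F=17, M=30 → choose Y (5).
From Y: T=3, F=14, M=25 → choose T (3).
From T: F=11, M=28 → choose F (11).
From F: M=31 → choose M (31).
NN route H → W → Y → T → F → M → H costs 88.
Optimal: H → W → Y → T → M → F → H costs 84 (by enumerating all 60 distinct tours).
Excess = 88 − 84 = 4.

Excess over optimum: 4 miles.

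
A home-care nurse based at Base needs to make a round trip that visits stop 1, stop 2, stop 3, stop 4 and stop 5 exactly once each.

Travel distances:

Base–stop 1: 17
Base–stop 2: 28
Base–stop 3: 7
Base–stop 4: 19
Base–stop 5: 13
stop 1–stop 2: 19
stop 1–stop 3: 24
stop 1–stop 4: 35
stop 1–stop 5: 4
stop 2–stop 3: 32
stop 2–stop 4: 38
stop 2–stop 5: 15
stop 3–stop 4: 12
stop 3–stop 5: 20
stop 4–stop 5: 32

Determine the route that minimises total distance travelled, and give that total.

Base - stop 1 - stop 2 - stop 3 - stop 4 - stop 5 - Base: 17+19+32+12+32+13 = 125
Base - stop 1 - stop 2 - stop 3 - stop 5 - stop 4 - Base: 17+19+32+20+32+19 = 139
Base - stop 1 - stop 2 - stop 4 - stop 3 - stop 5 - Base: 17+19+38+12+20+13 = 119
Base - stop 1 - stop 2 - stop 4 - stop 5 - stop 3 - Base: 17+19+38+32+20+7 = 133
Base - stop 1 - stop 2 - stop 5 - stop 3 - stop 4 - Base: 17+19+15+20+12+19 = 102
Base - stop 1 - stop 2 - stop 5 - stop 4 - stop 3 - Base: 17+19+15+32+12+7 = 102
Base - stop 1 - stop 3 - stop 2 - stop 4 - stop 5 - Base: 17+24+32+38+32+13 = 156
Base - stop 1 - stop 3 - stop 2 - stop 5 - stop 4 - Base: 17+24+32+15+32+19 = 139
Base - stop 1 - stop 3 - stop 4 - stop 2 - stop 5 - Base: 17+24+12+38+15+13 = 119
Base - stop 1 - stop 3 - stop 4 - stop 5 - stop 2 - Base: 17+24+12+32+15+28 = 128
Base - stop 1 - stop 3 - stop 5 - stop 2 - stop 4 - Base: 17+24+20+15+38+19 = 133
Base - stop 1 - stop 3 - stop 5 - stop 4 - stop 2 - Base: 17+24+20+32+38+28 = 159
Base - stop 1 - stop 4 - stop 2 - stop 3 - stop 5 - Base: 17+35+38+32+20+13 = 155
Base - stop 1 - stop 4 - stop 2 - stop 5 - stop 3 - Base: 17+35+38+15+20+7 = 132
… (46 more)
Base - stop 1 - stop 5 - stop 2 - stop 4 - stop 3 - Base: 17+4+15+38+12+7 = 93  ← best
The minimum is 93.
One optimal route: Base → stop 1 → stop 5 → stop 2 → stop 4 → stop 3 → Base (or its reverse).

Shortest round trip = 93.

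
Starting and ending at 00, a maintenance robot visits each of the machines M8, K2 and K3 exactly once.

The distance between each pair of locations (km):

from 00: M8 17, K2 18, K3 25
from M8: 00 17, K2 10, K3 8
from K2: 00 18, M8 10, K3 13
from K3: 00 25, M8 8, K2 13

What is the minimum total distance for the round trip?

00 - M8 - K2 - K3 - 00: 17+10+13+25 = 65
00 - M8 - K3 - K2 - 00: 17+8+13+18 = 56
00 - K2 - M8 - K3 - 00: 18+10+8+25 = 61
The minimum is 56.
One optimal route: 00 → M8 → K3 → K2 → 00 (or its reverse).

Shortest round trip = 56 km.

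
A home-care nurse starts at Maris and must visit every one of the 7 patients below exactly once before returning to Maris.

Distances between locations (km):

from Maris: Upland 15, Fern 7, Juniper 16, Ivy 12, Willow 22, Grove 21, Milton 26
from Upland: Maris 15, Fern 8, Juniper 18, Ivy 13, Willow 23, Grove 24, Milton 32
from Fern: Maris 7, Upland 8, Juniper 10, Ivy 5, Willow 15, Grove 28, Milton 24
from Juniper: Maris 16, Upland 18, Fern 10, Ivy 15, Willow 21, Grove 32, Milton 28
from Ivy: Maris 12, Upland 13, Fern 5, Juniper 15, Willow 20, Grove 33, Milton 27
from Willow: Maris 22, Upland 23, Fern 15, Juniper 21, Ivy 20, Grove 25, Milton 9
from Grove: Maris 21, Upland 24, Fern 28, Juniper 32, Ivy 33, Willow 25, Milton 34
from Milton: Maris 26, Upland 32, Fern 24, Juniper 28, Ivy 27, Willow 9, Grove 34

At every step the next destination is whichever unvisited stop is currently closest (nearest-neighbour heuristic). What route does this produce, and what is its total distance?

Nearest-neighbour total = 128 km; route Maris → Fern → Ivy → Upland → Juniper → Willow → Milton → Grove → Maris.

From Maris: distances to unvisited — Fern=7, Ivy=12, Upland=15, Juniper=16, Grove=21, Willow=22, Milton=26. Nearest is Fern (7).
From Fern: distances to unvisited — Ivy=5, Upland=8, Juniper=10, Willow=15, Milton=24, Grove=28. Nearest is Ivy (5).
From Ivy: distances to unvisited — Upland=13, Juniper=15, Willow=20, Milton=27, Grove=33. Nearest is Upland (13).
From Upland: distances to unvisited — Juniper=18, Willow=23, Grove=24, Milton=32. Nearest is Juniper (18).
From Juniper: distances to unvisited — Willow=21, Milton=28, Grove=32. Nearest is Willow (21).
From Willow: distances to unvisited — Milton=9, Grove=25. Nearest is Milton (9).
From Milton: distances to unvisited — Grove=34. Nearest is Grove (34).
Return Grove→Maris: 21.
Total = 7 + 5 + 13 + 18 + 21 + 9 + 34 + 21 = 128.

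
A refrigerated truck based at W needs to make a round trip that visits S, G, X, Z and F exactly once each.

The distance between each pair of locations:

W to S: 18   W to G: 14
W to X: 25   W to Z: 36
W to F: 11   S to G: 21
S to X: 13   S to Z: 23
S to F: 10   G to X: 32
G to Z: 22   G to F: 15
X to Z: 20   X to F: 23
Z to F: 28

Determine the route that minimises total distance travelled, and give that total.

90 — the shortest possible round trip.

With 5 stops there are 5!/2 = 60 distinct round trips (a route and its reverse cost the same).
W-S-G-X-Z-F-W: 18+21+32+20+28+11 = 130
W-S-G-X-F-Z-W: 18+21+32+23+28+36 = 158
W-S-G-Z-X-F-W: 18+21+22+20+23+11 = 115
W-S-G-Z-F-X-W: 18+21+22+28+23+25 = 137
W-S-G-F-X-Z-W: 18+21+15+23+20+36 = 133
W-S-G-F-Z-X-W: 18+21+15+28+20+25 = 127
W-S-X-G-Z-F-W: 18+13+32+22+28+11 = 124
W-S-X-G-F-Z-W: 18+13+32+15+28+36 = 142
W-S-X-Z-G-F-W: 18+13+20+22+15+11 = 99
W-S-X-Z-F-G-W: 18+13+20+28+15+14 = 108
W-S-X-F-G-Z-W: 18+13+23+15+22+36 = 127
W-S-X-F-Z-G-W: 18+13+23+28+22+14 = 118
W-S-Z-G-X-F-W: 18+23+22+32+23+11 = 129
W-S-Z-G-F-X-W: 18+23+22+15+23+25 = 126
… (46 more)
W-G-Z-X-S-F-W: 14+22+20+13+10+11 = 90  ← best
The minimum is 90.
One optimal route: W → G → Z → X → S → F → W (or its reverse).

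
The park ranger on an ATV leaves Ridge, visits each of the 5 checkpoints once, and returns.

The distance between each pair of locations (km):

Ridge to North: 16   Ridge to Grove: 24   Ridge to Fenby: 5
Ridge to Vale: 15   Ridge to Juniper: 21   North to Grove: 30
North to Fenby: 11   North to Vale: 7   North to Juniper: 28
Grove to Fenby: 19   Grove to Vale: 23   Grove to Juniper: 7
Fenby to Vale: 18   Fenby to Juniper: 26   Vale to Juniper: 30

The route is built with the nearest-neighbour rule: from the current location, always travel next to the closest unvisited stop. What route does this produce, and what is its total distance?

74 km along Ridge → Fenby → North → Vale → Grove → Juniper → Ridge.

Ridge → [Fenby:5 / Vale:15 / North:16 / Juniper:21 / Grove:24] → Fenby (5)
Fenby → [North:11 / Vale:18 / Grove:19 / Juniper:26] → North (11)
North → [Vale:7 / Juniper:28 / Grove:30] → Vale (7)
Vale → [Grove:23 / Juniper:30] → Grove (23)
Grove → [Juniper:7] → Juniper (7)
Return Juniper→Ridge: 21.
Total = 5 + 11 + 7 + 23 + 7 + 21 = 74.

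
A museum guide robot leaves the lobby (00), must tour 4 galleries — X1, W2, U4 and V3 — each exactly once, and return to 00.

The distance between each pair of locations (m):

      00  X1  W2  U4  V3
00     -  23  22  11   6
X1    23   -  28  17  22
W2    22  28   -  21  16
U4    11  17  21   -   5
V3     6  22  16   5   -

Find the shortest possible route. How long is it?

Shortest round trip = 78 m.

00 - X1 - W2 - U4 - V3 - 00: 23+28+21+5+6 = 83
00 - X1 - W2 - V3 - U4 - 00: 23+28+16+5+11 = 83
00 - X1 - U4 - W2 - V3 - 00: 23+17+21+16+6 = 83
00 - X1 - U4 - V3 - W2 - 00: 23+17+5+16+22 = 83
00 - X1 - V3 - W2 - U4 - 00: 23+22+16+21+11 = 93
00 - X1 - V3 - U4 - W2 - 00: 23+22+5+21+22 = 93
00 - W2 - X1 - U4 - V3 - 00: 22+28+17+5+6 = 78
00 - W2 - X1 - V3 - U4 - 00: 22+28+22+5+11 = 88
00 - W2 - U4 - X1 - V3 - 00: 22+21+17+22+6 = 88
00 - W2 - V3 - X1 - U4 - 00: 22+16+22+17+11 = 88
00 - U4 - X1 - W2 - V3 - 00: 11+17+28+16+6 = 78
00 - U4 - W2 - X1 - V3 - 00: 11+21+28+22+6 = 88
The minimum is 78.
One optimal route: 00 → W2 → X1 → U4 → V3 → 00 (or its reverse).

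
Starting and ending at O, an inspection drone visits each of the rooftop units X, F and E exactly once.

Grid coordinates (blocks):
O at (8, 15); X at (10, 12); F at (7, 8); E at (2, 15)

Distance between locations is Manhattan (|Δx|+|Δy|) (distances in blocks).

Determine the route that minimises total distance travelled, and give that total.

Shortest round trip = 30 blocks.

With 3 stops there are 3!/2 = 3 distinct round trips (a route and its reverse cost the same).
O→X→F→E→O: 5+7+12+6 = 30
O→X→E→F→O: 5+11+12+8 = 36
O→F→X→E→O: 8+7+11+6 = 32
The minimum is 30.
One optimal route: O → X → F → E → O (or its reverse).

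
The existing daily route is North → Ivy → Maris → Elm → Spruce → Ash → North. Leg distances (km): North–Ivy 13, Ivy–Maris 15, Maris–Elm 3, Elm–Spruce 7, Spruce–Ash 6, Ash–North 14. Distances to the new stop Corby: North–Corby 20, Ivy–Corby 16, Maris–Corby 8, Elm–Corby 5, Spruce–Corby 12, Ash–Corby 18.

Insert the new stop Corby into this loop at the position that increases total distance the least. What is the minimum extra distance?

Adding 9 km by placing Corby on the Ivy–Maris leg.

Insertion cost between consecutive stops i–j is d(i,Corby) + d(Corby,j) − d(i,j):
  between North and Ivy: 20 + 16 − 13 = 23
  between Ivy and Maris: 16 + 8 − 15 = 9
  between Maris and Elm: 8 + 5 − 3 = 10
  between Elm and Spruce: 5 + 12 − 7 = 10
  between Spruce and Ash: 12 + 18 − 6 = 24
  between Ash and North: 18 + 20 − 14 = 24
Cheapest insertion is between Ivy and Maris, adding 9.
New total = 58 + 9 = 67.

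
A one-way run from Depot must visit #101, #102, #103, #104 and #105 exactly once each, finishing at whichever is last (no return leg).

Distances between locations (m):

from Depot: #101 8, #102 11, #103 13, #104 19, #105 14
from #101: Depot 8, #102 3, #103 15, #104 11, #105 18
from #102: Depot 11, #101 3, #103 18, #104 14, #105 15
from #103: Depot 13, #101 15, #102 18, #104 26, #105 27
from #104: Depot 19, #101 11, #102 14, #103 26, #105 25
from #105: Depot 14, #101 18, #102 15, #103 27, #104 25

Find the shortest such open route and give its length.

There are 5! = 120 possible orderings.
Depot → #101 → #102 → #103 → #104 → #105: 8+3+18+26+25 = 80
Depot → #101 → #102 → #103 → #105 → #104: 8+3+18+27+25 = 81
Depot → #101 → #102 → #104 → #103 → #105: 8+3+14+26+27 = 78
Depot → #101 → #102 → #104 → #105 → #103: 8+3+14+25+27 = 77
Depot → #101 → #102 → #105 → #103 → #104: 8+3+15+27+26 = 79
Depot → #101 → #102 → #105 → #104 → #103: 8+3+15+25+26 = 77
Depot → #101 → #103 → #102 → #104 → #105: 8+15+18+14+25 = 80
Depot → #101 → #103 → #102 → #105 → #104: 8+15+18+15+25 = 81
Depot → #101 → #103 → #104 → #102 → #105: 8+15+26+14+15 = 78
Depot → #101 → #103 → #104 → #105 → #102: 8+15+26+25+15 = 89
Depot → #101 → #103 → #105 → #102 → #104: 8+15+27+15+14 = 79
Depot → #101 → #103 → #105 → #104 → #102: 8+15+27+25+14 = 89
Depot → #101 → #104 → #102 → #103 → #105: 8+11+14+18+27 = 78
Depot → #101 → #104 → #102 → #105 → #103: 8+11+14+15+27 = 75
… (106 more)
Depot → #103 → #101 → #104 → #102 → #105: 13+15+11+14+15 = 68  ← best
The minimum is 68.
One shortest path: Depot → #103 → #101 → #104 → #102 → #105.

Shortest open route: 68 m.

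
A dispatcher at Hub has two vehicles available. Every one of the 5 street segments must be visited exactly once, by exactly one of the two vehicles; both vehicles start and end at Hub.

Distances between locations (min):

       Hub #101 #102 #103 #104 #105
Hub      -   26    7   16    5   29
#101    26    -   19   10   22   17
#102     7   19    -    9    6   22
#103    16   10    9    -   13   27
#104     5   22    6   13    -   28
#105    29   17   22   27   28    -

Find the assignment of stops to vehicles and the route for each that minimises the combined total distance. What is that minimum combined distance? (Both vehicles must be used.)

82 min — the smallest possible combined total.

Try each way of splitting the stops between the two vehicles (each non-empty) and, for each split, find the best tour for each vehicle:
  {#101} + {#102, #103, #104, #105}: 52 + 74 = 126
  {#102} + {#101, #103, #104, #105}: 14 + 74 = 88
  {#101, #102} + {#103, #104, #105}: 52 + 74 = 126
  {#103} + {#101, #102, #104, #105}: 32 + 73 = 105
  {#101, #103} + {#102, #104, #105}: 52 + 62 = 114
  {#102, #103} + {#101, #104, #105}: 32 + 73 = 105
  … (15 splits in total)
  {#104} + {#101, #102, #103, #105}: 10 + 72 = 82  ← best
Best: vehicle 1 Hub → #104 → Hub = 10; vehicle 2 Hub → #102 → #103 → #101 → #105 → Hub = 72; combined 82.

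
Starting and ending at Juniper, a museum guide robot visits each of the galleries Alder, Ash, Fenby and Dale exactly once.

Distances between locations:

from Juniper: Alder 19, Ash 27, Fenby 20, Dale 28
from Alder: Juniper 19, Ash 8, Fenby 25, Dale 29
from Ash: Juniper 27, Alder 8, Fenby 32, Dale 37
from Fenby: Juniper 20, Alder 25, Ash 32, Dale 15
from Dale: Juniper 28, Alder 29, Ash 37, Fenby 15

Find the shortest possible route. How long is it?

There are 12 distinct closed tours to check (reversals are equivalent).
Juniper - Alder - Ash - Fenby - Dale - Juniper: 19+8+32+15+28 = 102
Juniper - Alder - Ash - Dale - Fenby - Juniper: 19+8+37+15+20 = 99
Juniper - Alder - Fenby - Ash - Dale - Juniper: 19+25+32+37+28 = 141
Juniper - Alder - Fenby - Dale - Ash - Juniper: 19+25+15+37+27 = 123
Juniper - Alder - Dale - Ash - Fenby - Juniper: 19+29+37+32+20 = 137
Juniper - Alder - Dale - Fenby - Ash - Juniper: 19+29+15+32+27 = 122
Juniper - Ash - Alder - Fenby - Dale - Juniper: 27+8+25+15+28 = 103
Juniper - Ash - Alder - Dale - Fenby - Juniper: 27+8+29+15+20 = 99
Juniper - Ash - Fenby - Alder - Dale - Juniper: 27+32+25+29+28 = 141
Juniper - Ash - Dale - Alder - Fenby - Juniper: 27+37+29+25+20 = 138
Juniper - Fenby - Alder - Ash - Dale - Juniper: 20+25+8+37+28 = 118
Juniper - Fenby - Ash - Alder - Dale - Juniper: 20+32+8+29+28 = 117
The minimum is 99.
One optimal route: Juniper → Alder → Ash → Dale → Fenby → Juniper (or its reverse).

99 — the shortest possible round trip.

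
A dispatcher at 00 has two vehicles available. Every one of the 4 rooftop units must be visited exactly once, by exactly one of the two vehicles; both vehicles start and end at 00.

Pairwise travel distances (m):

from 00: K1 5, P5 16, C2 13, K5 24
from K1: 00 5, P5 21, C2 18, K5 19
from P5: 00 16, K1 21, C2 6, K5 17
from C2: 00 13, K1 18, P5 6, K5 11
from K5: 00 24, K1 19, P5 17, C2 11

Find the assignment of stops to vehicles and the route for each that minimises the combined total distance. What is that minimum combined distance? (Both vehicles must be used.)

Try each way of splitting the stops between the two vehicles (each non-empty) and, for each split, find the best tour for each vehicle:
  {K1} + {P5, C2, K5}: 10 + 57 = 67
  {P5} + {K1, C2, K5}: 32 + 48 = 80
  {K1, P5} + {C2, K5}: 42 + 48 = 90
  {C2} + {K1, P5, K5}: 26 + 57 = 83
  {K1, C2} + {P5, K5}: 36 + 57 = 93
  {P5, C2} + {K1, K5}: 35 + 48 = 83
  … (7 splits in total)
Best: vehicle 1 00 → K1 → 00 = 10; vehicle 2 00 → P5 → C2 → K5 → 00 = 57; combined 67.

67 m — the smallest possible combined total.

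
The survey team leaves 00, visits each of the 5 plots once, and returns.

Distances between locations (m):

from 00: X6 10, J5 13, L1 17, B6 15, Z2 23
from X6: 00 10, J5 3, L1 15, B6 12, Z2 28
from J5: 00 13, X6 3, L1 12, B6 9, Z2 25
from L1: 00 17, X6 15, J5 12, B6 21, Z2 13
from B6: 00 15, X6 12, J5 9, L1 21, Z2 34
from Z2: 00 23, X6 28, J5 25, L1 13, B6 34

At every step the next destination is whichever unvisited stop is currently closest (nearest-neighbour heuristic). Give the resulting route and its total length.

Nearest-neighbour total = 79 m; route 00 → X6 → J5 → B6 → L1 → Z2 → 00.

From 00: distances to unvisited — X6=10, J5=13, B6=15, L1=17, Z2=23. Nearest is X6 (10).
From X6: distances to unvisited — J5=3, B6=12, L1=15, Z2=28. Nearest is J5 (3).
From J5: distances to unvisited — B6=9, L1=12, Z2=25. Nearest is B6 (9).
From B6: distances to unvisited — L1=21, Z2=34. Nearest is L1 (21).
From L1: distances to unvisited — Z2=13. Nearest is Z2 (13).
Return Z2→00: 23.
Total = 10 + 3 + 9 + 21 + 13 + 23 = 79.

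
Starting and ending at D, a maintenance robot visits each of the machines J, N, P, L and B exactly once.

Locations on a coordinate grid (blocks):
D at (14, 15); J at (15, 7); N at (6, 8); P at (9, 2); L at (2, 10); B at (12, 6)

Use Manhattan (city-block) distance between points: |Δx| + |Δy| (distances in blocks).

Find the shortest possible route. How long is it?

Shortest round trip = 52 blocks.

With 5 stops there are 5!/2 = 60 distinct round trips (a route and its reverse cost the same).
D→J→N→P→L→B→D: 9+10+9+15+14+11 = 68
D→J→N→P→B→L→D: 9+10+9+7+14+17 = 66
D→J→N→L→P→B→D: 9+10+6+15+7+11 = 58
D→J→N→L→B→P→D: 9+10+6+14+7+18 = 64
D→J→N→B→P→L→D: 9+10+8+7+15+17 = 66
D→J→N→B→L→P→D: 9+10+8+14+15+18 = 74
D→J→P→N→L→B→D: 9+11+9+6+14+11 = 60
D→J→P→N→B→L→D: 9+11+9+8+14+17 = 68
D→J→P→L→N→B→D: 9+11+15+6+8+11 = 60
D→J→P→L→B→N→D: 9+11+15+14+8+15 = 72
D→J→P→B→N→L→D: 9+11+7+8+6+17 = 58
D→J→P→B→L→N→D: 9+11+7+14+6+15 = 62
D→J→L→N→P→B→D: 9+16+6+9+7+11 = 58
D→J→L→N→B→P→D: 9+16+6+8+7+18 = 64
… (46 more)
D→J→B→P→N→L→D: 9+4+7+9+6+17 = 52  ← best
The minimum is 52.
One optimal route: D → J → B → P → N → L → D (or its reverse).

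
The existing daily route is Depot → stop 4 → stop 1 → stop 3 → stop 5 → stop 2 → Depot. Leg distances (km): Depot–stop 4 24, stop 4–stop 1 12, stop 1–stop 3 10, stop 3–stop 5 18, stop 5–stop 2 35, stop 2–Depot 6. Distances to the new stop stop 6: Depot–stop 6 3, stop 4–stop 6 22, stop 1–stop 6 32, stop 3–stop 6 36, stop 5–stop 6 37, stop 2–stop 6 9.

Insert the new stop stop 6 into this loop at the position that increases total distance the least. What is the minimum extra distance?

Insertion cost between consecutive stops i–j is d(i,stop 6) + d(stop 6,j) − d(i,j):
  between Depot and stop 4: 3 + 22 − 24 = 1
  between stop 4 and stop 1: 22 + 32 − 12 = 42
  between stop 1 and stop 3: 32 + 36 − 10 = 58
  between stop 3 and stop 5: 36 + 37 − 18 = 55
  between stop 5 and stop 2: 37 + 9 − 35 = 11
  between stop 2 and Depot: 9 + 3 − 6 = 6
Cheapest insertion is between Depot and stop 4, adding 1.
New total = 105 + 1 = 106.

Adding 1 km by placing stop 6 on the Depot–stop 4 leg.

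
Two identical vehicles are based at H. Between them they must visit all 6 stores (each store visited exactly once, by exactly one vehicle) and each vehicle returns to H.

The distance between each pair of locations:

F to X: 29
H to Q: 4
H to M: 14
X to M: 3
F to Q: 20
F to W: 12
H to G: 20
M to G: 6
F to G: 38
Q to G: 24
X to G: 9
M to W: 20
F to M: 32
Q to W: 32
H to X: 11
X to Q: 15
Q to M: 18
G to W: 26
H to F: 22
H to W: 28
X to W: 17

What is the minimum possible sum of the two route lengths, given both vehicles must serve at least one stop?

Try each way of splitting the stops between the two vehicles (each non-empty) and, for each split, find the best tour for each vehicle:
  {F} + {X, Q, M, G, W}: 44 + 82 = 126
  {X} + {F, Q, M, G, W}: 22 + 82 = 104
  {F, X} + {Q, M, G, W}: 62 + 82 = 144
  {Q} + {F, X, M, G, W}: 8 + 80 = 88
  {F, Q} + {X, M, G, W}: 46 + 74 = 120
  {X, Q} + {F, M, G, W}: 30 + 80 = 110
  … (31 splits in total)
Best: vehicle 1 H → Q → H = 8; vehicle 2 H → F → W → X → M → G → H = 80; combined 88.

Minimum combined distance: 88.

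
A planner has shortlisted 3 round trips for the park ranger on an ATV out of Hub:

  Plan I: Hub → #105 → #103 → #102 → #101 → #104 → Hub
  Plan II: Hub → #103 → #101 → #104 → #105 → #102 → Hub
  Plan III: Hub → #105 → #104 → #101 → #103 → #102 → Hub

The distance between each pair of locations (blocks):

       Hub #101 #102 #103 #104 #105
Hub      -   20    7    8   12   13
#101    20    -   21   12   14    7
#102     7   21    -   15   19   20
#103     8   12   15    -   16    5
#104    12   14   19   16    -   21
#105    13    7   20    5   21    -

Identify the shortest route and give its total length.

80 blocks — Plan I is the shortest.

Plan I: 13 + 5 + 15 + 21 + 14 + 12 = 80
Plan II: 8 + 12 + 14 + 21 + 20 + 7 = 82
Plan III: 13 + 21 + 14 + 12 + 15 + 7 = 82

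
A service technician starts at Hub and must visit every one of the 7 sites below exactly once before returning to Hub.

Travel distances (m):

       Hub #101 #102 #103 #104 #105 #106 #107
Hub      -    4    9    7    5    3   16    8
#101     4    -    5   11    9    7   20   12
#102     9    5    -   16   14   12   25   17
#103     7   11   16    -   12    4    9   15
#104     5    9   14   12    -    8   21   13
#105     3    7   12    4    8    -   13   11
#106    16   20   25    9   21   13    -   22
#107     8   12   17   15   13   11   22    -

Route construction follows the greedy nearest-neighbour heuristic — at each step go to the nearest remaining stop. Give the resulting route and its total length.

Hub → [#105:3 / #101:4 / #104:5 / #103:7 / #107:8 / #102:9 / #106:16] → #105 (3)
#105 → [#103:4 / #101:7 / #104:8 / #107:11 / #102:12 / #106:13] → #103 (4)
#103 → [#106:9 / #101:11 / #104:12 / #107:15 / #102:16] → #106 (9)
#106 → [#101:20 / #104:21 / #107:22 / #102:25] → #101 (20)
#101 → [#102:5 / #104:9 / #107:12] → #102 (5)
#102 → [#104:14 / #107:17] → #104 (14)
#104 → [#107:13] → #107 (13)
Return #107→Hub: 8.
Total = 3 + 4 + 9 + 20 + 5 + 14 + 13 + 8 = 76.

Nearest-neighbour total = 76 m; route Hub → #105 → #103 → #106 → #101 → #102 → #104 → #107 → Hub.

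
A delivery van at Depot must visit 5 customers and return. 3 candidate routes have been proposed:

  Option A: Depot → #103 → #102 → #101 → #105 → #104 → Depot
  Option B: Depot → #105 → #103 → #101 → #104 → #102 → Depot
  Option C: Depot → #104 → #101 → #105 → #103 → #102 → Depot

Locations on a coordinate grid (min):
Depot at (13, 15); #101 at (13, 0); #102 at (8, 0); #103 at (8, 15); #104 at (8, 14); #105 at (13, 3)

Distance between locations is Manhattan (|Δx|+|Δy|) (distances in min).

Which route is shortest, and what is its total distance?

50 min — Option A is the shortest.

Option A: 5 + 15 + 5 + 3 + 16 + 6 = 50
Option B: 12 + 17 + 20 + 19 + 14 + 20 = 102
Option C: 6 + 19 + 3 + 17 + 15 + 20 = 80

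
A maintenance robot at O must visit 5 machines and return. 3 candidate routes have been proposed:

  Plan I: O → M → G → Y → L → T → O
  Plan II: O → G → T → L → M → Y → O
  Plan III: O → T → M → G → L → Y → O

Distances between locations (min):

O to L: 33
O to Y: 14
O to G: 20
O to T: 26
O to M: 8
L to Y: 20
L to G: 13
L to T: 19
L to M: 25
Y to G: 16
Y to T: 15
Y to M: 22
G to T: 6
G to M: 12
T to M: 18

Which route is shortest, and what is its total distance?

101 min — Plan I is the shortest.

Plan I: 8 + 12 + 16 + 20 + 19 + 26 = 101
Plan II: 20 + 6 + 19 + 25 + 22 + 14 = 106
Plan III: 26 + 18 + 12 + 13 + 20 + 14 = 103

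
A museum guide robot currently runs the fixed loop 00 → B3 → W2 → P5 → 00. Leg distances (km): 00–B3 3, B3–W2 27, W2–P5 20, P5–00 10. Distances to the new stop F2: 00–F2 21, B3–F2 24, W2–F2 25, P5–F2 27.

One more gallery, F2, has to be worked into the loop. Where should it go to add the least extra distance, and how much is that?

+22 km — insert F2 between B3 and W2.

Insertion cost between consecutive stops i–j is d(i,F2) + d(F2,j) − d(i,j):
  between 00 and B3: 21 + 24 − 3 = 42
  between B3 and W2: 24 + 25 − 27 = 22
  between W2 and P5: 25 + 27 − 20 = 32
  between P5 and 00: 27 + 21 − 10 = 38
Cheapest insertion is between B3 and W2, adding 22.
New total = 60 + 22 = 82.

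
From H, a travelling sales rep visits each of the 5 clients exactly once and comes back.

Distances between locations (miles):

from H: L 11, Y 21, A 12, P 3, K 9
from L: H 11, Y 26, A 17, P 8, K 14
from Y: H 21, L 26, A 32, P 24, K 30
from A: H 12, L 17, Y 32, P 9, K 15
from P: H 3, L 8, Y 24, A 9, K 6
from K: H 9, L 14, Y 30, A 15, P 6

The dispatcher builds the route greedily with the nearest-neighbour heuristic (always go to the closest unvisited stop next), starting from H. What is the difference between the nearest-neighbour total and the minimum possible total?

The nearest-neighbour route is 5 miles longer than optimal.

H: P=3, K=9, L=11, A=12, Y=21 ⇒ P
P: K=6, L=8, A=9, Y=24 ⇒ K
K: L=14, A=15, Y=30 ⇒ L
L: A=17, Y=26 ⇒ A
A: Y=32 ⇒ Y
NN route H → P → K → L → A → Y → H costs 93.
Optimal: H → Y → L → A → P → K → H costs 88 (by enumerating all 60 distinct tours).
Excess = 93 − 88 = 5.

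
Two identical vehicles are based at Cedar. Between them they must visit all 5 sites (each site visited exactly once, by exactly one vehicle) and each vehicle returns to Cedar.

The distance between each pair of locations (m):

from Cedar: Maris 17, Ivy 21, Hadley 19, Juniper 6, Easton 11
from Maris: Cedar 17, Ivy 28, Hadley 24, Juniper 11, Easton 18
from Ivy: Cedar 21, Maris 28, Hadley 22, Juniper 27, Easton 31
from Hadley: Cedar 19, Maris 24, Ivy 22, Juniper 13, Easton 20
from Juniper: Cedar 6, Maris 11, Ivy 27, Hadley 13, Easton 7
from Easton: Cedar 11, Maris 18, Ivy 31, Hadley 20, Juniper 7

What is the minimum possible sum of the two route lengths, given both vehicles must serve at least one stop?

106 m — the smallest possible combined total.

Check every non-empty split of the stops between the two vehicles; for each half take its own optimal tour:
  {Maris} + {Ivy, Hadley, Juniper, Easton}: 34 + 74 = 108
  {Ivy} + {Maris, Hadley, Juniper, Easton}: 42 + 72 = 114
  {Maris, Ivy} + {Hadley, Juniper, Easton}: 66 + 50 = 116
  {Hadley} + {Maris, Ivy, Juniper, Easton}: 38 + 78 = 116
  {Maris, Hadley} + {Ivy, Juniper, Easton}: 60 + 65 = 125
  {Ivy, Hadley} + {Maris, Juniper, Easton}: 62 + 46 = 108
  … (15 splits in total)
  {Maris, Ivy, Hadley, Juniper} + {Easton}: 84 + 22 = 106  ← best
Best: vehicle 1 Cedar → Maris → Juniper → Hadley → Ivy → Cedar = 84; vehicle 2 Cedar → Easton → Cedar = 22; combined 106.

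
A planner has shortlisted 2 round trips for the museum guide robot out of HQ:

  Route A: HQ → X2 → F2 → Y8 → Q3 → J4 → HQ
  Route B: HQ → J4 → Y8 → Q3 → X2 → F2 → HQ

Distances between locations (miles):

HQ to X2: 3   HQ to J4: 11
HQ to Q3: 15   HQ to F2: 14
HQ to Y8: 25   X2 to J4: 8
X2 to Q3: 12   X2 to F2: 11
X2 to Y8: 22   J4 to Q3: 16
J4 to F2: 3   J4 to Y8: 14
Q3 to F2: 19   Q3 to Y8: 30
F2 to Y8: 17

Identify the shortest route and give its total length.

Shortest is Route A, total 88 miles.

Route A: 3 + 11 + 17 + 30 + 16 + 11 = 88
Route B: 11 + 14 + 30 + 12 + 11 + 14 = 92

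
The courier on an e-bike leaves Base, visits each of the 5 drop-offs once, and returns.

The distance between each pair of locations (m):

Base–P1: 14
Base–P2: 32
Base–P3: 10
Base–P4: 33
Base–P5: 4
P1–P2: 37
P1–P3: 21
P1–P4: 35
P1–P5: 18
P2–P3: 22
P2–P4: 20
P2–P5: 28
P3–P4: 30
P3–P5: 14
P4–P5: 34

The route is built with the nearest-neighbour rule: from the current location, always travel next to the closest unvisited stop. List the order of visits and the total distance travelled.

At Base the remaining stops are P5 4, P3 10, P1 14, P2 32, P4 33; go to P5.
At P5 the remaining stops are P3 14, P1 18, P2 28, P4 34; go to P3.
At P3 the remaining stops are P1 21, P2 22, P4 30; go to P1.
At P1 the remaining stops are P4 35, P2 37; go to P4.
At P4 the remaining stops are P2 20; go to P2.
Return P2→Base: 32.
Total = 4 + 14 + 21 + 35 + 20 + 32 = 126.

126 m along Base → P5 → P3 → P1 → P4 → P2 → Base.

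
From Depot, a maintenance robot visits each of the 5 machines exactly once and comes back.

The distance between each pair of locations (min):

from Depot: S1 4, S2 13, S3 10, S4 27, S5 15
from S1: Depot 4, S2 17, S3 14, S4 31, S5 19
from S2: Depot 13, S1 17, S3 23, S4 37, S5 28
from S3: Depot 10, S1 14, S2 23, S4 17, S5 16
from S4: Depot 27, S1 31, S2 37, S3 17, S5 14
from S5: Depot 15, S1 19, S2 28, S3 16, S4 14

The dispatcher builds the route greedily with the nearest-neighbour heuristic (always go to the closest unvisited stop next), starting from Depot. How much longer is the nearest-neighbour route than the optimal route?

From Depot: S1=4, S3=10, S2=13, S5=15, S4=27 → choose S1 (4).
From S1: S3=14, S2=17, S5=19, S4=31 → choose S3 (14).
From S3: S5=16, S4=17, S2=23 → choose S5 (16).
From S5: S4=14, S2=28 → choose S4 (14).
From S4: S2=37 → choose S2 (37).
NN route Depot → S1 → S3 → S5 → S4 → S2 → Depot costs 98.
Optimal: Depot → S1 → S2 → S3 → S4 → S5 → Depot costs 90 (by enumerating all 60 distinct tours).
Excess = 98 − 90 = 8.

The nearest-neighbour route is 8 min longer than optimal.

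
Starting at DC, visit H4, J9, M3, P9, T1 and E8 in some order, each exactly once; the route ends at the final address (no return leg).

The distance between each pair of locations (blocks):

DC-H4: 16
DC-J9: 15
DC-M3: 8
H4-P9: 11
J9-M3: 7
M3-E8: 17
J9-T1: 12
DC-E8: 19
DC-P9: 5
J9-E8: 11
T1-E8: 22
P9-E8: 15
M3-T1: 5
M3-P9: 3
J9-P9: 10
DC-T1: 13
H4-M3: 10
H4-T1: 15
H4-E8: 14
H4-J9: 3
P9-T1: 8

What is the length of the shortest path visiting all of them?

There are 6! = 720 possible orderings.
DC → H4 → J9 → M3 → P9 → T1 → E8: 16+3+7+3+8+22 = 59
DC → H4 → J9 → M3 → P9 → E8 → T1: 16+3+7+3+15+22 = 66
DC → H4 → J9 → M3 → T1 → P9 → E8: 16+3+7+5+8+15 = 54
DC → H4 → J9 → M3 → T1 → E8 → P9: 16+3+7+5+22+15 = 68
DC → H4 → J9 → M3 → E8 → P9 → T1: 16+3+7+17+15+8 = 66
DC → H4 → J9 → M3 → E8 → T1 → P9: 16+3+7+17+22+8 = 73
DC → H4 → J9 → P9 → M3 → T1 → E8: 16+3+10+3+5+22 = 59
DC → H4 → J9 → P9 → M3 → E8 → T1: 16+3+10+3+17+22 = 71
… (712 more)
DC → P9 → M3 → T1 → H4 → J9 → E8: 5+3+5+15+3+11 = 42  ← best
The minimum is 42.
One shortest path: DC → P9 → M3 → T1 → H4 → J9 → E8.

Minimum one-way distance = 42 blocks.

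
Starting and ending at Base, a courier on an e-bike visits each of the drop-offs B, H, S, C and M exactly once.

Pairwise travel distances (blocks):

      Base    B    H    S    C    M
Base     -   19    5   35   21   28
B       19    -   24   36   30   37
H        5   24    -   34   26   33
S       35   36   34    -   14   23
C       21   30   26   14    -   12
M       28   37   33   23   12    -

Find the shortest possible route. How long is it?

There are 60 distinct closed tours to check (reversals are equivalent).
Base-B-H-S-C-M-Base: 19+24+34+14+12+28 = 131
Base-B-H-S-M-C-Base: 19+24+34+23+12+21 = 133
Base-B-H-C-S-M-Base: 19+24+26+14+23+28 = 134
Base-B-H-C-M-S-Base: 19+24+26+12+23+35 = 139
Base-B-H-M-S-C-Base: 19+24+33+23+14+21 = 134
Base-B-H-M-C-S-Base: 19+24+33+12+14+35 = 137
Base-B-S-H-C-M-Base: 19+36+34+26+12+28 = 155
Base-B-S-H-M-C-Base: 19+36+34+33+12+21 = 155
Base-B-S-C-H-M-Base: 19+36+14+26+33+28 = 156
Base-B-S-C-M-H-Base: 19+36+14+12+33+5 = 119
Base-B-S-M-H-C-Base: 19+36+23+33+26+21 = 158
Base-B-S-M-C-H-Base: 19+36+23+12+26+5 = 121
Base-B-C-H-S-M-Base: 19+30+26+34+23+28 = 160
Base-B-C-H-M-S-Base: 19+30+26+33+23+35 = 166
… (46 more)
The minimum is 119.
One optimal route: Base → B → S → C → M → H → Base (or its reverse).

Minimum total distance: 119 blocks.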